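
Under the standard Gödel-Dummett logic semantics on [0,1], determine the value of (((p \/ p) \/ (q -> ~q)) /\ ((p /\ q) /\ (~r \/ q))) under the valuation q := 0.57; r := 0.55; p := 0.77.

0.57

(p \/ p) = max(0.77, 0.77) = 0.77
~q: Gödel ¬ of 0.57 = 0 (operand ≠ 0)
(q -> ~q): 0.57 > 0, so result = 0
((p \/ p) \/ (q -> ~q)) = max(0.77, 0) = 0.77
(p /\ q) = min(0.77, 0.57) = 0.57
~r: Gödel ¬ of 0.55 = 0 (operand ≠ 0)
(~r \/ q) = max(0, 0.57) = 0.57
((p /\ q) /\ (~r \/ q)) = min(0.57, 0.57) = 0.57
(((p \/ p) \/ (q -> ~q)) /\ ((p /\ q) /\ (~r \/ q))) = min(0.77, 0.57) = 0.57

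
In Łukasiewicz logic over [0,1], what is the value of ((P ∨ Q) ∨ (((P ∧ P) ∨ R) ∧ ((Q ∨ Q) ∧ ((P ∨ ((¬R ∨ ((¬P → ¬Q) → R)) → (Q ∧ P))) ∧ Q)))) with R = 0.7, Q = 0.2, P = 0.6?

(P ∨ Q) = max(0.6, 0.2) = 0.6
(P ∧ P) = min(0.6, 0.6) = 0.6
((P ∧ P) ∨ R) = max(0.6, 0.7) = 0.7
(Q ∨ Q) = max(0.2, 0.2) = 0.2
¬R: Łukasiewicz ¬ gives 1 − 0.7 = 0.3
¬P: Łukasiewicz ¬ gives 1 − 0.6 = 0.4
¬Q: Łukasiewicz ¬ gives 1 − 0.2 = 0.8
(¬P → ¬Q): min(1, 1 − 0.4 + 0.8) = 1
((¬P → ¬Q) → R): min(1, 1 − 1 + 0.7) = 0.7
(¬R ∨ ((¬P → ¬Q) → R)) = max(0.3, 0.7) = 0.7
(Q ∧ P) = min(0.2, 0.6) = 0.2
((¬R ∨ ((¬P → ¬Q) → R)) → (Q ∧ P)): min(1, 1 − 0.7 + 0.2) = 0.5
(P ∨ ((¬R ∨ ((¬P → ¬Q) → R)) → (Q ∧ P))) = max(0.6, 0.5) = 0.6
((P ∨ ((¬R ∨ ((¬P → ¬Q) → R)) → (Q ∧ P))) ∧ Q) = min(0.6, 0.2) = 0.2
((Q ∨ Q) ∧ ((P ∨ ((¬R ∨ ((¬P → ¬Q) → R)) → (Q ∧ P))) ∧ Q)) = min(0.2, 0.2) = 0.2
(((P ∧ P) ∨ R) ∧ ((Q ∨ Q) ∧ ((P ∨ ((¬R ∨ ((¬P → ¬Q) → R)) → (Q ∧ P))) ∧ Q))) = min(0.7, 0.2) = 0.2
((P ∨ Q) ∨ (((P ∧ P) ∨ R) ∧ ((Q ∨ Q) ∧ ((P ∨ ((¬R ∨ ((¬P → ¬Q) → R)) → (Q ∧ P))) ∧ Q)))) = max(0.6, 0.2) = 0.6

0.60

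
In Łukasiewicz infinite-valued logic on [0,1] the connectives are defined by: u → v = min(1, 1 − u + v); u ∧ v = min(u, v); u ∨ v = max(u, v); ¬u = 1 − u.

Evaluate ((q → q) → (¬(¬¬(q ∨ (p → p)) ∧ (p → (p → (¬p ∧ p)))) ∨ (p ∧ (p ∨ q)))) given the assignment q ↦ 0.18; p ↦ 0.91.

0.91

(q → q): min(1, 1 − 0.18 + 0.18) = 1
(p → p): min(1, 1 − 0.91 + 0.91) = 1
(q ∨ (p → p)) = max(0.18, 1) = 1
¬(q ∨ (p → p)): Łukasiewicz ¬ gives 1 − 1 = 0
¬¬(q ∨ (p → p)): Łukasiewicz ¬ gives 1 − 0 = 1
¬p: Łukasiewicz ¬ gives 1 − 0.91 = 0.09
(¬p ∧ p) = min(0.09, 0.91) = 0.09
(p → (¬p ∧ p)): min(1, 1 − 0.91 + 0.09) = 0.18
(p → (p → (¬p ∧ p))): min(1, 1 − 0.91 + 0.18) = 0.27
(¬¬(q ∨ (p → p)) ∧ (p → (p → (¬p ∧ p)))) = min(1, 0.27) = 0.27
¬(¬¬(q ∨ (p → p)) ∧ (p → (p → (¬p ∧ p)))): Łukasiewicz ¬ gives 1 − 0.27 = 0.73
(p ∨ q) = max(0.91, 0.18) = 0.91
(p ∧ (p ∨ q)) = min(0.91, 0.91) = 0.91
(¬(¬¬(q ∨ (p → p)) ∧ (p → (p → (¬p ∧ p)))) ∨ (p ∧ (p ∨ q))) = max(0.73, 0.91) = 0.91
((q → q) → (¬(¬¬(q ∨ (p → p)) ∧ (p → (p → (¬p ∧ p)))) ∨ (p ∧ (p ∨ q)))): min(1, 1 − 1 + 0.91) = 0.91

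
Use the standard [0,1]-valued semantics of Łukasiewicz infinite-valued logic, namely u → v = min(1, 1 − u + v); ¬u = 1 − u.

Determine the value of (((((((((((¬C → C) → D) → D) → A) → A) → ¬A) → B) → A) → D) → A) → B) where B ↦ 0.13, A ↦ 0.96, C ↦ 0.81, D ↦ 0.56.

¬C: Łukasiewicz ¬ gives 1 − 0.81 = 0.19
(¬C → C): min(1, 1 − 0.19 + 0.81) = 1
((¬C → C) → D): min(1, 1 − 1 + 0.56) = 0.56
(((¬C → C) → D) → D): min(1, 1 − 0.56 + 0.56) = 1
((((¬C → C) → D) → D) → A): min(1, 1 − 1 + 0.96) = 0.96
(((((¬C → C) → D) → D) → A) → A): min(1, 1 − 0.96 + 0.96) = 1
¬A: Łukasiewicz ¬ gives 1 − 0.96 = 0.04
((((((¬C → C) → D) → D) → A) → A) → ¬A): min(1, 1 − 1 + 0.04) = 0.04
(((((((¬C → C) → D) → D) → A) → A) → ¬A) → B): min(1, 1 − 0.04 + 0.13) = 1
((((((((¬C → C) → D) → D) → A) → A) → ¬A) → B) → A): min(1, 1 − 1 + 0.96) = 0.96
(((((((((¬C → C) → D) → D) → A) → A) → ¬A) → B) → A) → D): min(1, 1 − 0.96 + 0.56) = 0.6
((((((((((¬C → C) → D) → D) → A) → A) → ¬A) → B) → A) → D) → A): min(1, 1 − 0.6 + 0.96) = 1
(((((((((((¬C → C) → D) → D) → A) → A) → ¬A) → B) → A) → D) → A) → B): min(1, 1 − 1 + 0.13) = 0.13

0.13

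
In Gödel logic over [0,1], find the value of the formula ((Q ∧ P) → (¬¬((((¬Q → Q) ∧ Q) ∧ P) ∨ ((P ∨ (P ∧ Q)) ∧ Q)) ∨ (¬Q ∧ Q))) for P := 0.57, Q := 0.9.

1.00

(Q ∧ P) = min(0.9, 0.57) = 0.57
¬Q: Gödel ¬ of 0.9 = 0 (operand ≠ 0)
(¬Q → Q): 0 ≤ 0.9, so result = 1
((¬Q → Q) ∧ Q) = min(1, 0.9) = 0.9
(((¬Q → Q) ∧ Q) ∧ P) = min(0.9, 0.57) = 0.57
(P ∧ Q) = min(0.57, 0.9) = 0.57
(P ∨ (P ∧ Q)) = max(0.57, 0.57) = 0.57
((P ∨ (P ∧ Q)) ∧ Q) = min(0.57, 0.9) = 0.57
((((¬Q → Q) ∧ Q) ∧ P) ∨ ((P ∨ (P ∧ Q)) ∧ Q)) = max(0.57, 0.57) = 0.57
¬((((¬Q → Q) ∧ Q) ∧ P) ∨ ((P ∨ (P ∧ Q)) ∧ Q)): Gödel ¬ of 0.57 = 0 (operand ≠ 0)
¬¬((((¬Q → Q) ∧ Q) ∧ P) ∨ ((P ∨ (P ∧ Q)) ∧ Q)): Gödel ¬ of 0 = 1 (operand is 0)
¬Q: Gödel ¬ of 0.9 = 0 (operand ≠ 0)
(¬Q ∧ Q) = min(0, 0.9) = 0
(¬¬((((¬Q → Q) ∧ Q) ∧ P) ∨ ((P ∨ (P ∧ Q)) ∧ Q)) ∨ (¬Q ∧ Q)) = max(1, 0) = 1
((Q ∧ P) → (¬¬((((¬Q → Q) ∧ Q) ∧ P) ∨ ((P ∨ (P ∧ Q)) ∧ Q)) ∨ (¬Q ∧ Q))): 0.57 ≤ 1, so result = 1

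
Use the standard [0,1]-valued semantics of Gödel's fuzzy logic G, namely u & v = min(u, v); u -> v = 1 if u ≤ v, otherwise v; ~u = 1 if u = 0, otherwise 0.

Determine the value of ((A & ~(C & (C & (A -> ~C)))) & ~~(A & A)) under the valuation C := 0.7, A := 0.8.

~C: Gödel ¬ of 0.7 = 0 (operand ≠ 0)
(A -> ~C): 0.8 > 0, so result = 0
(C & (A -> ~C)) = min(0.7, 0) = 0
(C & (C & (A -> ~C))) = min(0.7, 0) = 0
~(C & (C & (A -> ~C))): Gödel ¬ of 0 = 1 (operand is 0)
(A & ~(C & (C & (A -> ~C)))) = min(0.8, 1) = 0.8
(A & A) = min(0.8, 0.8) = 0.8
~(A & A): Gödel ¬ of 0.8 = 0 (operand ≠ 0)
~~(A & A): Gödel ¬ of 0 = 1 (operand is 0)
((A & ~(C & (C & (A -> ~C)))) & ~~(A & A)) = min(0.8, 1) = 0.8

0.80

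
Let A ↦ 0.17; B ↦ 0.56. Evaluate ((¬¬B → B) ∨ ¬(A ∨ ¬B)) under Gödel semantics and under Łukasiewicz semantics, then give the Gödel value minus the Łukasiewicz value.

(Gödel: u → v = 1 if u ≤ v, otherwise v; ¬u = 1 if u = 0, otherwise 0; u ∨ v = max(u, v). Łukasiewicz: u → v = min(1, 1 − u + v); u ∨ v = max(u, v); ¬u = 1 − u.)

Gödel evaluation:
  ¬B: Gödel ¬ of 0.56 = 0 (operand ≠ 0)
  ¬¬B: Gödel ¬ of 0 = 1 (operand is 0)
  (¬¬B → B): 1 > 0.56, so result = 0.56
  ¬B: Gödel ¬ of 0.56 = 0 (operand ≠ 0)
  (A ∨ ¬B) = max(0.17, 0) = 0.17
  ¬(A ∨ ¬B): Gödel ¬ of 0.17 = 0 (operand ≠ 0)
  ((¬¬B → B) ∨ ¬(A ∨ ¬B)) = max(0.56, 0) = 0.56
  Gödel value = 0.56
Łukasiewicz evaluation:
  ¬B: Łukasiewicz ¬ gives 1 − 0.56 = 0.44
  ¬¬B: Łukasiewicz ¬ gives 1 − 0.44 = 0.56
  (¬¬B → B): min(1, 1 − 0.56 + 0.56) = 1
  ¬B: Łukasiewicz ¬ gives 1 − 0.56 = 0.44
  (A ∨ ¬B) = max(0.17, 0.44) = 0.44
  ¬(A ∨ ¬B): Łukasiewicz ¬ gives 1 − 0.44 = 0.56
  ((¬¬B → B) ∨ ¬(A ∨ ¬B)) = max(1, 0.56) = 1
  Łukasiewicz value = 1
Difference: 0.56 − 1 = -0.44

-0.44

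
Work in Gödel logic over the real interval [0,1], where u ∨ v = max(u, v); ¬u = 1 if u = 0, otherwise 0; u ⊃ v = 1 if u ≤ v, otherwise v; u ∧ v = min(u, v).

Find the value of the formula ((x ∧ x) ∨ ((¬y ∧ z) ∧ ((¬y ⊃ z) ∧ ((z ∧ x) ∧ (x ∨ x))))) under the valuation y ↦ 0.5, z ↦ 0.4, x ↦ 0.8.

(x ∧ x) = min(0.8, 0.8) = 0.8
¬y: Gödel ¬ of 0.5 = 0 (operand ≠ 0)
(¬y ∧ z) = min(0, 0.4) = 0
¬y: Gödel ¬ of 0.5 = 0 (operand ≠ 0)
(¬y ⊃ z): 0 ≤ 0.4, so result = 1
(z ∧ x) = min(0.4, 0.8) = 0.4
(x ∨ x) = max(0.8, 0.8) = 0.8
((z ∧ x) ∧ (x ∨ x)) = min(0.4, 0.8) = 0.4
((¬y ⊃ z) ∧ ((z ∧ x) ∧ (x ∨ x))) = min(1, 0.4) = 0.4
((¬y ∧ z) ∧ ((¬y ⊃ z) ∧ ((z ∧ x) ∧ (x ∨ x)))) = min(0, 0.4) = 0
((x ∧ x) ∨ ((¬y ∧ z) ∧ ((¬y ⊃ z) ∧ ((z ∧ x) ∧ (x ∨ x))))) = max(0.8, 0) = 0.8

0.80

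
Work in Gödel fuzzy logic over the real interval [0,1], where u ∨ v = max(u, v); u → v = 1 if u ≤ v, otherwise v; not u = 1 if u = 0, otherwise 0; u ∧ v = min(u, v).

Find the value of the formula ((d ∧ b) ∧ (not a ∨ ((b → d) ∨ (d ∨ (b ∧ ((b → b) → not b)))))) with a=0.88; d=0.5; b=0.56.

0.50

(d ∧ b) = min(0.5, 0.56) = 0.5
not a: Gödel ¬ of 0.88 = 0 (operand ≠ 0)
(b → d): 0.56 > 0.5, so result = 0.5
(b → b): 0.56 ≤ 0.56, so result = 1
not b: Gödel ¬ of 0.56 = 0 (operand ≠ 0)
((b → b) → not b): 1 > 0, so result = 0
(b ∧ ((b → b) → not b)) = min(0.56, 0) = 0
(d ∨ (b ∧ ((b → b) → not b))) = max(0.5, 0) = 0.5
((b → d) ∨ (d ∨ (b ∧ ((b → b) → not b)))) = max(0.5, 0.5) = 0.5
(not a ∨ ((b → d) ∨ (d ∨ (b ∧ ((b → b) → not b))))) = max(0, 0.5) = 0.5
((d ∧ b) ∧ (not a ∨ ((b → d) ∨ (d ∨ (b ∧ ((b → b) → not b)))))) = min(0.5, 0.5) = 0.5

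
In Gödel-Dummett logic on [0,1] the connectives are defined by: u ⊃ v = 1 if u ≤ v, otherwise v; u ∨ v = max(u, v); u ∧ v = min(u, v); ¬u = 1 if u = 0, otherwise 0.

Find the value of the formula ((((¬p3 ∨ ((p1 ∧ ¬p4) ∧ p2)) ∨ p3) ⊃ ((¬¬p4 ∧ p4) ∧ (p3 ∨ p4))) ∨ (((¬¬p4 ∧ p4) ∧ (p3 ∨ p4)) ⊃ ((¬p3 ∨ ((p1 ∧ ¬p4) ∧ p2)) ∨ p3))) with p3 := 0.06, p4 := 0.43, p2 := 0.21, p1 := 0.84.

1.00

¬p3: Gödel ¬ of 0.06 = 0 (operand ≠ 0)
¬p4: Gödel ¬ of 0.43 = 0 (operand ≠ 0)
(p1 ∧ ¬p4) = min(0.84, 0) = 0
((p1 ∧ ¬p4) ∧ p2) = min(0, 0.21) = 0
(¬p3 ∨ ((p1 ∧ ¬p4) ∧ p2)) = max(0, 0) = 0
((¬p3 ∨ ((p1 ∧ ¬p4) ∧ p2)) ∨ p3) = max(0, 0.06) = 0.06
¬p4: Gödel ¬ of 0.43 = 0 (operand ≠ 0)
¬¬p4: Gödel ¬ of 0 = 1 (operand is 0)
(¬¬p4 ∧ p4) = min(1, 0.43) = 0.43
(p3 ∨ p4) = max(0.06, 0.43) = 0.43
((¬¬p4 ∧ p4) ∧ (p3 ∨ p4)) = min(0.43, 0.43) = 0.43
(((¬p3 ∨ ((p1 ∧ ¬p4) ∧ p2)) ∨ p3) ⊃ ((¬¬p4 ∧ p4) ∧ (p3 ∨ p4))): 0.06 ≤ 0.43, so result = 1
¬p4: Gödel ¬ of 0.43 = 0 (operand ≠ 0)
¬¬p4: Gödel ¬ of 0 = 1 (operand is 0)
(¬¬p4 ∧ p4) = min(1, 0.43) = 0.43
(p3 ∨ p4) = max(0.06, 0.43) = 0.43
((¬¬p4 ∧ p4) ∧ (p3 ∨ p4)) = min(0.43, 0.43) = 0.43
¬p3: Gödel ¬ of 0.06 = 0 (operand ≠ 0)
¬p4: Gödel ¬ of 0.43 = 0 (operand ≠ 0)
(p1 ∧ ¬p4) = min(0.84, 0) = 0
((p1 ∧ ¬p4) ∧ p2) = min(0, 0.21) = 0
(¬p3 ∨ ((p1 ∧ ¬p4) ∧ p2)) = max(0, 0) = 0
((¬p3 ∨ ((p1 ∧ ¬p4) ∧ p2)) ∨ p3) = max(0, 0.06) = 0.06
(((¬¬p4 ∧ p4) ∧ (p3 ∨ p4)) ⊃ ((¬p3 ∨ ((p1 ∧ ¬p4) ∧ p2)) ∨ p3)): 0.43 > 0.06, so result = 0.06
((((¬p3 ∨ ((p1 ∧ ¬p4) ∧ p2)) ∨ p3) ⊃ ((¬¬p4 ∧ p4) ∧ (p3 ∨ p4))) ∨ (((¬¬p4 ∧ p4) ∧ (p3 ∨ p4)) ⊃ ((¬p3 ∨ ((p1 ∧ ¬p4) ∧ p2)) ∨ p3))) = max(1, 0.06) = 1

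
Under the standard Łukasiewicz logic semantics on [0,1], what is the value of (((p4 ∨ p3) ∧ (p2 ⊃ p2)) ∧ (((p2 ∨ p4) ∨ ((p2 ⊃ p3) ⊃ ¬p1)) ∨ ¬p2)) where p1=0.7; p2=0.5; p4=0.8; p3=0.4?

(p4 ∨ p3) = max(0.8, 0.4) = 0.8
(p2 ⊃ p2): min(1, 1 − 0.5 + 0.5) = 1
((p4 ∨ p3) ∧ (p2 ⊃ p2)) = min(0.8, 1) = 0.8
(p2 ∨ p4) = max(0.5, 0.8) = 0.8
(p2 ⊃ p3): min(1, 1 − 0.5 + 0.4) = 0.9
¬p1: Łukasiewicz ¬ gives 1 − 0.7 = 0.3
((p2 ⊃ p3) ⊃ ¬p1): min(1, 1 − 0.9 + 0.3) = 0.4
((p2 ∨ p4) ∨ ((p2 ⊃ p3) ⊃ ¬p1)) = max(0.8, 0.4) = 0.8
¬p2: Łukasiewicz ¬ gives 1 − 0.5 = 0.5
(((p2 ∨ p4) ∨ ((p2 ⊃ p3) ⊃ ¬p1)) ∨ ¬p2) = max(0.8, 0.5) = 0.8
(((p4 ∨ p3) ∧ (p2 ⊃ p2)) ∧ (((p2 ∨ p4) ∨ ((p2 ⊃ p3) ⊃ ¬p1)) ∨ ¬p2)) = min(0.8, 0.8) = 0.8

0.80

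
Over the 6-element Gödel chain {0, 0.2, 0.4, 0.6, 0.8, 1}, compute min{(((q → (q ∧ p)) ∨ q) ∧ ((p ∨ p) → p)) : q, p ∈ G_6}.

0.20

The minimum is attained at q = 0.2, p = 0:
  (q ∧ p) = min(0.2, 0) = 0
  (q → (q ∧ p)): 0.2 > 0, so result = 0
  ((q → (q ∧ p)) ∨ q) = max(0, 0.2) = 0.2
  (p ∨ p) = max(0, 0) = 0
  ((p ∨ p) → p): 0 ≤ 0, so result = 1
  (((q → (q ∧ p)) ∨ q) ∧ ((p ∨ p) → p)) = min(0.2, 1) = 0.2
Checking all 36 assignments confirms none give a value below 0.20.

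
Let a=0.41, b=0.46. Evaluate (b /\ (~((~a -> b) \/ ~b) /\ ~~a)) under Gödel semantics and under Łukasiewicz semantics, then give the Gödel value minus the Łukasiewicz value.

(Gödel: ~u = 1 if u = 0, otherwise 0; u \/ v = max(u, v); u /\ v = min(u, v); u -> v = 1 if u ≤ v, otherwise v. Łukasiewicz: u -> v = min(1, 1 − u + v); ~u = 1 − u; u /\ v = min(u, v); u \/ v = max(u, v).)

-0.13

Gödel evaluation:
  ~a: Gödel ¬ of 0.41 = 0 (operand ≠ 0)
  (~a -> b): 0 ≤ 0.46, so result = 1
  ~b: Gödel ¬ of 0.46 = 0 (operand ≠ 0)
  ((~a -> b) \/ ~b) = max(1, 0) = 1
  ~((~a -> b) \/ ~b): Gödel ¬ of 1 = 0 (operand ≠ 0)
  ~a: Gödel ¬ of 0.41 = 0 (operand ≠ 0)
  ~~a: Gödel ¬ of 0 = 1 (operand is 0)
  (~((~a -> b) \/ ~b) /\ ~~a) = min(0, 1) = 0
  (b /\ (~((~a -> b) \/ ~b) /\ ~~a)) = min(0.46, 0) = 0
  Gödel value = 0
Łukasiewicz evaluation:
  ~a: Łukasiewicz ¬ gives 1 − 0.41 = 0.59
  (~a -> b): min(1, 1 − 0.59 + 0.46) = 0.87
  ~b: Łukasiewicz ¬ gives 1 − 0.46 = 0.54
  ((~a -> b) \/ ~b) = max(0.87, 0.54) = 0.87
  ~((~a -> b) \/ ~b): Łukasiewicz ¬ gives 1 − 0.87 = 0.13
  ~a: Łukasiewicz ¬ gives 1 − 0.41 = 0.59
  ~~a: Łukasiewicz ¬ gives 1 − 0.59 = 0.41
  (~((~a -> b) \/ ~b) /\ ~~a) = min(0.13, 0.41) = 0.13
  (b /\ (~((~a -> b) \/ ~b) /\ ~~a)) = min(0.46, 0.13) = 0.13
  Łukasiewicz value = 0.13
Difference: 0 − 0.13 = -0.13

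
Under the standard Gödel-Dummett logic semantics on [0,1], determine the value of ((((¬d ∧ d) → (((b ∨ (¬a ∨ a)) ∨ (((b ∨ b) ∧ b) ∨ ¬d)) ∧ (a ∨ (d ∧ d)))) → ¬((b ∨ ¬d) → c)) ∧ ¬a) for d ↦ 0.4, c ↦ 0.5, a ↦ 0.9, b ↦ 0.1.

0.00

¬d: Gödel ¬ of 0.4 = 0 (operand ≠ 0)
(¬d ∧ d) = min(0, 0.4) = 0
¬a: Gödel ¬ of 0.9 = 0 (operand ≠ 0)
(¬a ∨ a) = max(0, 0.9) = 0.9
(b ∨ (¬a ∨ a)) = max(0.1, 0.9) = 0.9
(b ∨ b) = max(0.1, 0.1) = 0.1
((b ∨ b) ∧ b) = min(0.1, 0.1) = 0.1
¬d: Gödel ¬ of 0.4 = 0 (operand ≠ 0)
(((b ∨ b) ∧ b) ∨ ¬d) = max(0.1, 0) = 0.1
((b ∨ (¬a ∨ a)) ∨ (((b ∨ b) ∧ b) ∨ ¬d)) = max(0.9, 0.1) = 0.9
(d ∧ d) = min(0.4, 0.4) = 0.4
(a ∨ (d ∧ d)) = max(0.9, 0.4) = 0.9
(((b ∨ (¬a ∨ a)) ∨ (((b ∨ b) ∧ b) ∨ ¬d)) ∧ (a ∨ (d ∧ d))) = min(0.9, 0.9) = 0.9
((¬d ∧ d) → (((b ∨ (¬a ∨ a)) ∨ (((b ∨ b) ∧ b) ∨ ¬d)) ∧ (a ∨ (d ∧ d)))): 0 ≤ 0.9, so result = 1
¬d: Gödel ¬ of 0.4 = 0 (operand ≠ 0)
(b ∨ ¬d) = max(0.1, 0) = 0.1
((b ∨ ¬d) → c): 0.1 ≤ 0.5, so result = 1
¬((b ∨ ¬d) → c): Gödel ¬ of 1 = 0 (operand ≠ 0)
(((¬d ∧ d) → (((b ∨ (¬a ∨ a)) ∨ (((b ∨ b) ∧ b) ∨ ¬d)) ∧ (a ∨ (d ∧ d)))) → ¬((b ∨ ¬d) → c)): 1 > 0, so result = 0
¬a: Gödel ¬ of 0.9 = 0 (operand ≠ 0)
((((¬d ∧ d) → (((b ∨ (¬a ∨ a)) ∨ (((b ∨ b) ∧ b) ∨ ¬d)) ∧ (a ∨ (d ∧ d)))) → ¬((b ∨ ¬d) → c)) ∧ ¬a) = min(0, 0) = 0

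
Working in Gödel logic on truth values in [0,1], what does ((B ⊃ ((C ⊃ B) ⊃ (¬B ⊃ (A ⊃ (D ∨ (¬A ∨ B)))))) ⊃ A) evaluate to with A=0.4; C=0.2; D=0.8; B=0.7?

0.40

(C ⊃ B): 0.2 ≤ 0.7, so result = 1
¬B: Gödel ¬ of 0.7 = 0 (operand ≠ 0)
¬A: Gödel ¬ of 0.4 = 0 (operand ≠ 0)
(¬A ∨ B) = max(0, 0.7) = 0.7
(D ∨ (¬A ∨ B)) = max(0.8, 0.7) = 0.8
(A ⊃ (D ∨ (¬A ∨ B))): 0.4 ≤ 0.8, so result = 1
(¬B ⊃ (A ⊃ (D ∨ (¬A ∨ B)))): 0 ≤ 1, so result = 1
((C ⊃ B) ⊃ (¬B ⊃ (A ⊃ (D ∨ (¬A ∨ B))))): 1 ≤ 1, so result = 1
(B ⊃ ((C ⊃ B) ⊃ (¬B ⊃ (A ⊃ (D ∨ (¬A ∨ B)))))): 0.7 ≤ 1, so result = 1
((B ⊃ ((C ⊃ B) ⊃ (¬B ⊃ (A ⊃ (D ∨ (¬A ∨ B)))))) ⊃ A): 1 > 0.4, so result = 0.4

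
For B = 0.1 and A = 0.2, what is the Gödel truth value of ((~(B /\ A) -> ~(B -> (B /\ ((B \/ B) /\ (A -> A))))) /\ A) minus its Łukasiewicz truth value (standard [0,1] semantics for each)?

Gödel evaluation:
  (B /\ A) = min(0.1, 0.2) = 0.1
  ~(B /\ A): Gödel ¬ of 0.1 = 0 (operand ≠ 0)
  (B \/ B) = max(0.1, 0.1) = 0.1
  (A -> A): 0.2 ≤ 0.2, so result = 1
  ((B \/ B) /\ (A -> A)) = min(0.1, 1) = 0.1
  (B /\ ((B \/ B) /\ (A -> A))) = min(0.1, 0.1) = 0.1
  (B -> (B /\ ((B \/ B) /\ (A -> A)))): 0.1 ≤ 0.1, so result = 1
  ~(B -> (B /\ ((B \/ B) /\ (A -> A)))): Gödel ¬ of 1 = 0 (operand ≠ 0)
  (~(B /\ A) -> ~(B -> (B /\ ((B \/ B) /\ (A -> A))))): 0 ≤ 0, so result = 1
  ((~(B /\ A) -> ~(B -> (B /\ ((B \/ B) /\ (A -> A))))) /\ A) = min(1, 0.2) = 0.2
  Gödel value = 0.2
Łukasiewicz evaluation:
  (B /\ A) = min(0.1, 0.2) = 0.1
  ~(B /\ A): Łukasiewicz ¬ gives 1 − 0.1 = 0.9
  (B \/ B) = max(0.1, 0.1) = 0.1
  (A -> A): min(1, 1 − 0.2 + 0.2) = 1
  ((B \/ B) /\ (A -> A)) = min(0.1, 1) = 0.1
  (B /\ ((B \/ B) /\ (A -> A))) = min(0.1, 0.1) = 0.1
  (B -> (B /\ ((B \/ B) /\ (A -> A)))): min(1, 1 − 0.1 + 0.1) = 1
  ~(B -> (B /\ ((B \/ B) /\ (A -> A)))): Łukasiewicz ¬ gives 1 − 1 = 0
  (~(B /\ A) -> ~(B -> (B /\ ((B \/ B) /\ (A -> A))))): min(1, 1 − 0.9 + 0) = 0.1
  ((~(B /\ A) -> ~(B -> (B /\ ((B \/ B) /\ (A -> A))))) /\ A) = min(0.1, 0.2) = 0.1
  Łukasiewicz value = 0.1
Difference: 0.2 − 0.1 = 0.10

0.10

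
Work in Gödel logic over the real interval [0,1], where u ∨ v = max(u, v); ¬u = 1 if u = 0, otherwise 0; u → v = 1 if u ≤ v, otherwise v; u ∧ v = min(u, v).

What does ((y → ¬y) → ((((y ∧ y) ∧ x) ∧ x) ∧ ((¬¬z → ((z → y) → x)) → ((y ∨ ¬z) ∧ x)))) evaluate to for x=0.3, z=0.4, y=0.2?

1.00

¬y: Gödel ¬ of 0.2 = 0 (operand ≠ 0)
(y → ¬y): 0.2 > 0, so result = 0
(y ∧ y) = min(0.2, 0.2) = 0.2
((y ∧ y) ∧ x) = min(0.2, 0.3) = 0.2
(((y ∧ y) ∧ x) ∧ x) = min(0.2, 0.3) = 0.2
¬z: Gödel ¬ of 0.4 = 0 (operand ≠ 0)
¬¬z: Gödel ¬ of 0 = 1 (operand is 0)
(z → y): 0.4 > 0.2, so result = 0.2
((z → y) → x): 0.2 ≤ 0.3, so result = 1
(¬¬z → ((z → y) → x)): 1 ≤ 1, so result = 1
¬z: Gödel ¬ of 0.4 = 0 (operand ≠ 0)
(y ∨ ¬z) = max(0.2, 0) = 0.2
((y ∨ ¬z) ∧ x) = min(0.2, 0.3) = 0.2
((¬¬z → ((z → y) → x)) → ((y ∨ ¬z) ∧ x)): 1 > 0.2, so result = 0.2
((((y ∧ y) ∧ x) ∧ x) ∧ ((¬¬z → ((z → y) → x)) → ((y ∨ ¬z) ∧ x))) = min(0.2, 0.2) = 0.2
((y → ¬y) → ((((y ∧ y) ∧ x) ∧ x) ∧ ((¬¬z → ((z → y) → x)) → ((y ∨ ¬z) ∧ x)))): 0 ≤ 0.2, so result = 1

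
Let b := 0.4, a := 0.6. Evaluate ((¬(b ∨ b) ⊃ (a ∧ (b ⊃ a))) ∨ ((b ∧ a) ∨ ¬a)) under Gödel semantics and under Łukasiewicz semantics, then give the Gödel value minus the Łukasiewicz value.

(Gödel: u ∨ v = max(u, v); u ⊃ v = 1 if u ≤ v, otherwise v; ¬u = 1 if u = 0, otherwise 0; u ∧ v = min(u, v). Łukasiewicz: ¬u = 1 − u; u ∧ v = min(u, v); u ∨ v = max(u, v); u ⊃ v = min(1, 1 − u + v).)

0.00

Gödel evaluation:
  (b ∨ b) = max(0.4, 0.4) = 0.4
  ¬(b ∨ b): Gödel ¬ of 0.4 = 0 (operand ≠ 0)
  (b ⊃ a): 0.4 ≤ 0.6, so result = 1
  (a ∧ (b ⊃ a)) = min(0.6, 1) = 0.6
  (¬(b ∨ b) ⊃ (a ∧ (b ⊃ a))): 0 ≤ 0.6, so result = 1
  (b ∧ a) = min(0.4, 0.6) = 0.4
  ¬a: Gödel ¬ of 0.6 = 0 (operand ≠ 0)
  ((b ∧ a) ∨ ¬a) = max(0.4, 0) = 0.4
  ((¬(b ∨ b) ⊃ (a ∧ (b ⊃ a))) ∨ ((b ∧ a) ∨ ¬a)) = max(1, 0.4) = 1
  Gödel value = 1
Łukasiewicz evaluation:
  (b ∨ b) = max(0.4, 0.4) = 0.4
  ¬(b ∨ b): Łukasiewicz ¬ gives 1 − 0.4 = 0.6
  (b ⊃ a): min(1, 1 − 0.4 + 0.6) = 1
  (a ∧ (b ⊃ a)) = min(0.6, 1) = 0.6
  (¬(b ∨ b) ⊃ (a ∧ (b ⊃ a))): min(1, 1 − 0.6 + 0.6) = 1
  (b ∧ a) = min(0.4, 0.6) = 0.4
  ¬a: Łukasiewicz ¬ gives 1 − 0.6 = 0.4
  ((b ∧ a) ∨ ¬a) = max(0.4, 0.4) = 0.4
  ((¬(b ∨ b) ⊃ (a ∧ (b ⊃ a))) ∨ ((b ∧ a) ∨ ¬a)) = max(1, 0.4) = 1
  Łukasiewicz value = 1
Difference: 1 − 1 = 0.00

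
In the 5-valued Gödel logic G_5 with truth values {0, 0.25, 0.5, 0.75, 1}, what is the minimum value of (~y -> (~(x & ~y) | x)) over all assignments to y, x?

0.25

The minimum is attained at y = 0, x = 0.25:
  ~y: Gödel ¬ of 0 = 1 (operand is 0)
  ~y: Gödel ¬ of 0 = 1 (operand is 0)
  (x & ~y) = min(0.25, 1) = 0.25
  ~(x & ~y): Gödel ¬ of 0.25 = 0 (operand ≠ 0)
  (~(x & ~y) | x) = max(0, 0.25) = 0.25
  (~y -> (~(x & ~y) | x)): 1 > 0.25, so result = 0.25
Checking all 25 assignments confirms none give a value below 0.25.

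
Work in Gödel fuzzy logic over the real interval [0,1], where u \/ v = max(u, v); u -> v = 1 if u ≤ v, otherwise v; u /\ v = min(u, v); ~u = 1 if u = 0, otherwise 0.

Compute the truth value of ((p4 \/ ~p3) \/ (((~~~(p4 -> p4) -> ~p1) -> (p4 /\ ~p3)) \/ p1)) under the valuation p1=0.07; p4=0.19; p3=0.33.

0.19

~p3: Gödel ¬ of 0.33 = 0 (operand ≠ 0)
(p4 \/ ~p3) = max(0.19, 0) = 0.19
(p4 -> p4): 0.19 ≤ 0.19, so result = 1
~(p4 -> p4): Gödel ¬ of 1 = 0 (operand ≠ 0)
~~(p4 -> p4): Gödel ¬ of 0 = 1 (operand is 0)
~~~(p4 -> p4): Gödel ¬ of 1 = 0 (operand ≠ 0)
~p1: Gödel ¬ of 0.07 = 0 (operand ≠ 0)
(~~~(p4 -> p4) -> ~p1): 0 ≤ 0, so result = 1
~p3: Gödel ¬ of 0.33 = 0 (operand ≠ 0)
(p4 /\ ~p3) = min(0.19, 0) = 0
((~~~(p4 -> p4) -> ~p1) -> (p4 /\ ~p3)): 1 > 0, so result = 0
(((~~~(p4 -> p4) -> ~p1) -> (p4 /\ ~p3)) \/ p1) = max(0, 0.07) = 0.07
((p4 \/ ~p3) \/ (((~~~(p4 -> p4) -> ~p1) -> (p4 /\ ~p3)) \/ p1)) = max(0.19, 0.07) = 0.19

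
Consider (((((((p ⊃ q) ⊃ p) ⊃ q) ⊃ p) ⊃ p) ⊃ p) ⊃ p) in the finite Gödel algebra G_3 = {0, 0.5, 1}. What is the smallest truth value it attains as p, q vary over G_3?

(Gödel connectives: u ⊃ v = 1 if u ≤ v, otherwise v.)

0.50

The minimum is attained at p = 0.5, q = 0:
  (p ⊃ q): 0.5 > 0, so result = 0
  ((p ⊃ q) ⊃ p): 0 ≤ 0.5, so result = 1
  (((p ⊃ q) ⊃ p) ⊃ q): 1 > 0, so result = 0
  ((((p ⊃ q) ⊃ p) ⊃ q) ⊃ p): 0 ≤ 0.5, so result = 1
  (((((p ⊃ q) ⊃ p) ⊃ q) ⊃ p) ⊃ p): 1 > 0.5, so result = 0.5
  ((((((p ⊃ q) ⊃ p) ⊃ q) ⊃ p) ⊃ p) ⊃ p): 0.5 ≤ 0.5, so result = 1
  (((((((p ⊃ q) ⊃ p) ⊃ q) ⊃ p) ⊃ p) ⊃ p) ⊃ p): 1 > 0.5, so result = 0.5
Checking all 9 assignments confirms none give a value below 0.50.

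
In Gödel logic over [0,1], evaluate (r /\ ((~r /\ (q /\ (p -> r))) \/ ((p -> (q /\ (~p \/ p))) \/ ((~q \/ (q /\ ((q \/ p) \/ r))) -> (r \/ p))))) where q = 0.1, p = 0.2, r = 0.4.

0.40

~r: Gödel ¬ of 0.4 = 0 (operand ≠ 0)
(p -> r): 0.2 ≤ 0.4, so result = 1
(q /\ (p -> r)) = min(0.1, 1) = 0.1
(~r /\ (q /\ (p -> r))) = min(0, 0.1) = 0
~p: Gödel ¬ of 0.2 = 0 (operand ≠ 0)
(~p \/ p) = max(0, 0.2) = 0.2
(q /\ (~p \/ p)) = min(0.1, 0.2) = 0.1
(p -> (q /\ (~p \/ p))): 0.2 > 0.1, so result = 0.1
~q: Gödel ¬ of 0.1 = 0 (operand ≠ 0)
(q \/ p) = max(0.1, 0.2) = 0.2
((q \/ p) \/ r) = max(0.2, 0.4) = 0.4
(q /\ ((q \/ p) \/ r)) = min(0.1, 0.4) = 0.1
(~q \/ (q /\ ((q \/ p) \/ r))) = max(0, 0.1) = 0.1
(r \/ p) = max(0.4, 0.2) = 0.4
((~q \/ (q /\ ((q \/ p) \/ r))) -> (r \/ p)): 0.1 ≤ 0.4, so result = 1
((p -> (q /\ (~p \/ p))) \/ ((~q \/ (q /\ ((q \/ p) \/ r))) -> (r \/ p))) = max(0.1, 1) = 1
((~r /\ (q /\ (p -> r))) \/ ((p -> (q /\ (~p \/ p))) \/ ((~q \/ (q /\ ((q \/ p) \/ r))) -> (r \/ p)))) = max(0, 1) = 1
(r /\ ((~r /\ (q /\ (p -> r))) \/ ((p -> (q /\ (~p \/ p))) \/ ((~q \/ (q /\ ((q \/ p) \/ r))) -> (r \/ p))))) = min(0.4, 1) = 0.4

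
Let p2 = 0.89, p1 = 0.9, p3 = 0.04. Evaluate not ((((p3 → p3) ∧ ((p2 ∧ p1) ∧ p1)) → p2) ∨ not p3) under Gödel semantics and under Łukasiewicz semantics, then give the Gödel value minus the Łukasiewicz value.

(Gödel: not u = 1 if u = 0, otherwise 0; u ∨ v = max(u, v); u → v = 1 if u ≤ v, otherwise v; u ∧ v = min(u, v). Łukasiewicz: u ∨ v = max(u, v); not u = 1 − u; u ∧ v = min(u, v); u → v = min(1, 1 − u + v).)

0.00

Gödel evaluation:
  (p3 → p3): 0.04 ≤ 0.04, so result = 1
  (p2 ∧ p1) = min(0.89, 0.9) = 0.89
  ((p2 ∧ p1) ∧ p1) = min(0.89, 0.9) = 0.89
  ((p3 → p3) ∧ ((p2 ∧ p1) ∧ p1)) = min(1, 0.89) = 0.89
  (((p3 → p3) ∧ ((p2 ∧ p1) ∧ p1)) → p2): 0.89 ≤ 0.89, so result = 1
  not p3: Gödel ¬ of 0.04 = 0 (operand ≠ 0)
  ((((p3 → p3) ∧ ((p2 ∧ p1) ∧ p1)) → p2) ∨ not p3) = max(1, 0) = 1
  not ((((p3 → p3) ∧ ((p2 ∧ p1) ∧ p1)) → p2) ∨ not p3): Gödel ¬ of 1 = 0 (operand ≠ 0)
  Gödel value = 0
Łukasiewicz evaluation:
  (p3 → p3): min(1, 1 − 0.04 + 0.04) = 1
  (p2 ∧ p1) = min(0.89, 0.9) = 0.89
  ((p2 ∧ p1) ∧ p1) = min(0.89, 0.9) = 0.89
  ((p3 → p3) ∧ ((p2 ∧ p1) ∧ p1)) = min(1, 0.89) = 0.89
  (((p3 → p3) ∧ ((p2 ∧ p1) ∧ p1)) → p2): min(1, 1 − 0.89 + 0.89) = 1
  not p3: Łukasiewicz ¬ gives 1 − 0.04 = 0.96
  ((((p3 → p3) ∧ ((p2 ∧ p1) ∧ p1)) → p2) ∨ not p3) = max(1, 0.96) = 1
  not ((((p3 → p3) ∧ ((p2 ∧ p1) ∧ p1)) → p2) ∨ not p3): Łukasiewicz ¬ gives 1 − 1 = 0
  Łukasiewicz value = 0
Difference: 0 − 0 = 0.00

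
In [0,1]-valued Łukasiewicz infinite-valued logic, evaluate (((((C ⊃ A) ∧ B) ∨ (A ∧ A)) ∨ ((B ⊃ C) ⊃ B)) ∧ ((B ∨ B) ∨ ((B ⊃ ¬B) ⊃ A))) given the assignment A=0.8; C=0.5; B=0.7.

(C ⊃ A): min(1, 1 − 0.5 + 0.8) = 1
((C ⊃ A) ∧ B) = min(1, 0.7) = 0.7
(A ∧ A) = min(0.8, 0.8) = 0.8
(((C ⊃ A) ∧ B) ∨ (A ∧ A)) = max(0.7, 0.8) = 0.8
(B ⊃ C): min(1, 1 − 0.7 + 0.5) = 0.8
((B ⊃ C) ⊃ B): min(1, 1 − 0.8 + 0.7) = 0.9
((((C ⊃ A) ∧ B) ∨ (A ∧ A)) ∨ ((B ⊃ C) ⊃ B)) = max(0.8, 0.9) = 0.9
(B ∨ B) = max(0.7, 0.7) = 0.7
¬B: Łukasiewicz ¬ gives 1 − 0.7 = 0.3
(B ⊃ ¬B): min(1, 1 − 0.7 + 0.3) = 0.6
((B ⊃ ¬B) ⊃ A): min(1, 1 − 0.6 + 0.8) = 1
((B ∨ B) ∨ ((B ⊃ ¬B) ⊃ A)) = max(0.7, 1) = 1
(((((C ⊃ A) ∧ B) ∨ (A ∧ A)) ∨ ((B ⊃ C) ⊃ B)) ∧ ((B ∨ B) ∨ ((B ⊃ ¬B) ⊃ A))) = min(0.9, 1) = 0.9

0.90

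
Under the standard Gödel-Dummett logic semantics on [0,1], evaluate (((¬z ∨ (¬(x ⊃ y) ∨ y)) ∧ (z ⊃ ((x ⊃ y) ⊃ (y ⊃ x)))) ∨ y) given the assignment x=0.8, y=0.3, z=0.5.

0.30

¬z: Gödel ¬ of 0.5 = 0 (operand ≠ 0)
(x ⊃ y): 0.8 > 0.3, so result = 0.3
¬(x ⊃ y): Gödel ¬ of 0.3 = 0 (operand ≠ 0)
(¬(x ⊃ y) ∨ y) = max(0, 0.3) = 0.3
(¬z ∨ (¬(x ⊃ y) ∨ y)) = max(0, 0.3) = 0.3
(x ⊃ y): 0.8 > 0.3, so result = 0.3
(y ⊃ x): 0.3 ≤ 0.8, so result = 1
((x ⊃ y) ⊃ (y ⊃ x)): 0.3 ≤ 1, so result = 1
(z ⊃ ((x ⊃ y) ⊃ (y ⊃ x))): 0.5 ≤ 1, so result = 1
((¬z ∨ (¬(x ⊃ y) ∨ y)) ∧ (z ⊃ ((x ⊃ y) ⊃ (y ⊃ x)))) = min(0.3, 1) = 0.3
(((¬z ∨ (¬(x ⊃ y) ∨ y)) ∧ (z ⊃ ((x ⊃ y) ⊃ (y ⊃ x)))) ∨ y) = max(0.3, 0.3) = 0.3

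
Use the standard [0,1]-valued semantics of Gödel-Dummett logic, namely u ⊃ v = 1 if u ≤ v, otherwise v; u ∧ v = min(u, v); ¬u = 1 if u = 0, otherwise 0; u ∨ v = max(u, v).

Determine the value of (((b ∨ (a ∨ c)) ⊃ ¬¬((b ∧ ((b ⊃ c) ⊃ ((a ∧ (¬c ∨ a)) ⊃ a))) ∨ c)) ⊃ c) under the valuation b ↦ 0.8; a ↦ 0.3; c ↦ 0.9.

(a ∨ c) = max(0.3, 0.9) = 0.9
(b ∨ (a ∨ c)) = max(0.8, 0.9) = 0.9
(b ⊃ c): 0.8 ≤ 0.9, so result = 1
¬c: Gödel ¬ of 0.9 = 0 (operand ≠ 0)
(¬c ∨ a) = max(0, 0.3) = 0.3
(a ∧ (¬c ∨ a)) = min(0.3, 0.3) = 0.3
((a ∧ (¬c ∨ a)) ⊃ a): 0.3 ≤ 0.3, so result = 1
((b ⊃ c) ⊃ ((a ∧ (¬c ∨ a)) ⊃ a)): 1 ≤ 1, so result = 1
(b ∧ ((b ⊃ c) ⊃ ((a ∧ (¬c ∨ a)) ⊃ a))) = min(0.8, 1) = 0.8
((b ∧ ((b ⊃ c) ⊃ ((a ∧ (¬c ∨ a)) ⊃ a))) ∨ c) = max(0.8, 0.9) = 0.9
¬((b ∧ ((b ⊃ c) ⊃ ((a ∧ (¬c ∨ a)) ⊃ a))) ∨ c): Gödel ¬ of 0.9 = 0 (operand ≠ 0)
¬¬((b ∧ ((b ⊃ c) ⊃ ((a ∧ (¬c ∨ a)) ⊃ a))) ∨ c): Gödel ¬ of 0 = 1 (operand is 0)
((b ∨ (a ∨ c)) ⊃ ¬¬((b ∧ ((b ⊃ c) ⊃ ((a ∧ (¬c ∨ a)) ⊃ a))) ∨ c)): 0.9 ≤ 1, so result = 1
(((b ∨ (a ∨ c)) ⊃ ¬¬((b ∧ ((b ⊃ c) ⊃ ((a ∧ (¬c ∨ a)) ⊃ a))) ∨ c)) ⊃ c): 1 > 0.9, so result = 0.9

0.90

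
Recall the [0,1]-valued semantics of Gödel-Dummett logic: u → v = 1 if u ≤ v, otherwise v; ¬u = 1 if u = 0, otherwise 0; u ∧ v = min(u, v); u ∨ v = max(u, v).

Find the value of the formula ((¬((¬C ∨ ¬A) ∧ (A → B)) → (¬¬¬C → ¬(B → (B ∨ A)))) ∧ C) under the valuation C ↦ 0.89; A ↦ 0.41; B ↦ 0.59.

¬C: Gödel ¬ of 0.89 = 0 (operand ≠ 0)
¬A: Gödel ¬ of 0.41 = 0 (operand ≠ 0)
(¬C ∨ ¬A) = max(0, 0) = 0
(A → B): 0.41 ≤ 0.59, so result = 1
((¬C ∨ ¬A) ∧ (A → B)) = min(0, 1) = 0
¬((¬C ∨ ¬A) ∧ (A → B)): Gödel ¬ of 0 = 1 (operand is 0)
¬C: Gödel ¬ of 0.89 = 0 (operand ≠ 0)
¬¬C: Gödel ¬ of 0 = 1 (operand is 0)
¬¬¬C: Gödel ¬ of 1 = 0 (operand ≠ 0)
(B ∨ A) = max(0.59, 0.41) = 0.59
(B → (B ∨ A)): 0.59 ≤ 0.59, so result = 1
¬(B → (B ∨ A)): Gödel ¬ of 1 = 0 (operand ≠ 0)
(¬¬¬C → ¬(B → (B ∨ A))): 0 ≤ 0, so result = 1
(¬((¬C ∨ ¬A) ∧ (A → B)) → (¬¬¬C → ¬(B → (B ∨ A)))): 1 ≤ 1, so result = 1
((¬((¬C ∨ ¬A) ∧ (A → B)) → (¬¬¬C → ¬(B → (B ∨ A)))) ∧ C) = min(1, 0.89) = 0.89

0.89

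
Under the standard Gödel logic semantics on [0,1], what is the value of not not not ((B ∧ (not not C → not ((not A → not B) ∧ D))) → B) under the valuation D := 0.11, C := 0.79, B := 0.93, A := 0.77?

0.00

not C: Gödel ¬ of 0.79 = 0 (operand ≠ 0)
not not C: Gödel ¬ of 0 = 1 (operand is 0)
not A: Gödel ¬ of 0.77 = 0 (operand ≠ 0)
not B: Gödel ¬ of 0.93 = 0 (operand ≠ 0)
(not A → not B): 0 ≤ 0, so result = 1
((not A → not B) ∧ D) = min(1, 0.11) = 0.11
not ((not A → not B) ∧ D): Gödel ¬ of 0.11 = 0 (operand ≠ 0)
(not not C → not ((not A → not B) ∧ D)): 1 > 0, so result = 0
(B ∧ (not not C → not ((not A → not B) ∧ D))) = min(0.93, 0) = 0
((B ∧ (not not C → not ((not A → not B) ∧ D))) → B): 0 ≤ 0.93, so result = 1
not ((B ∧ (not not C → not ((not A → not B) ∧ D))) → B): Gödel ¬ of 1 = 0 (operand ≠ 0)
not not ((B ∧ (not not C → not ((not A → not B) ∧ D))) → B): Gödel ¬ of 0 = 1 (operand is 0)
not not not ((B ∧ (not not C → not ((not A → not B) ∧ D))) → B): Gödel ¬ of 1 = 0 (operand ≠ 0)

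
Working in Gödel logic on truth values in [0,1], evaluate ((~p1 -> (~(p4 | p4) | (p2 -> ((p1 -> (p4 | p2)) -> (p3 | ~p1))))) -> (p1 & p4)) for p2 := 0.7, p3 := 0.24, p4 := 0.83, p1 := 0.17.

~p1: Gödel ¬ of 0.17 = 0 (operand ≠ 0)
(p4 | p4) = max(0.83, 0.83) = 0.83
~(p4 | p4): Gödel ¬ of 0.83 = 0 (operand ≠ 0)
(p4 | p2) = max(0.83, 0.7) = 0.83
(p1 -> (p4 | p2)): 0.17 ≤ 0.83, so result = 1
~p1: Gödel ¬ of 0.17 = 0 (operand ≠ 0)
(p3 | ~p1) = max(0.24, 0) = 0.24
((p1 -> (p4 | p2)) -> (p3 | ~p1)): 1 > 0.24, so result = 0.24
(p2 -> ((p1 -> (p4 | p2)) -> (p3 | ~p1))): 0.7 > 0.24, so result = 0.24
(~(p4 | p4) | (p2 -> ((p1 -> (p4 | p2)) -> (p3 | ~p1)))) = max(0, 0.24) = 0.24
(~p1 -> (~(p4 | p4) | (p2 -> ((p1 -> (p4 | p2)) -> (p3 | ~p1))))): 0 ≤ 0.24, so result = 1
(p1 & p4) = min(0.17, 0.83) = 0.17
((~p1 -> (~(p4 | p4) | (p2 -> ((p1 -> (p4 | p2)) -> (p3 | ~p1))))) -> (p1 & p4)): 1 > 0.17, so result = 0.17

0.17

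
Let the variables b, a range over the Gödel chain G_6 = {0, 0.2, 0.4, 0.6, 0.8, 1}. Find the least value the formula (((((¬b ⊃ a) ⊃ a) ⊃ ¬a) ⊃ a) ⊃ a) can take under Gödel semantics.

The minimum is attained at b = 0, a = 0.2:
  ¬b: Gödel ¬ of 0 = 1 (operand is 0)
  (¬b ⊃ a): 1 > 0.2, so result = 0.2
  ((¬b ⊃ a) ⊃ a): 0.2 ≤ 0.2, so result = 1
  ¬a: Gödel ¬ of 0.2 = 0 (operand ≠ 0)
  (((¬b ⊃ a) ⊃ a) ⊃ ¬a): 1 > 0, so result = 0
  ((((¬b ⊃ a) ⊃ a) ⊃ ¬a) ⊃ a): 0 ≤ 0.2, so result = 1
  (((((¬b ⊃ a) ⊃ a) ⊃ ¬a) ⊃ a) ⊃ a): 1 > 0.2, so result = 0.2
Checking all 36 assignments confirms none give a value below 0.20.

0.20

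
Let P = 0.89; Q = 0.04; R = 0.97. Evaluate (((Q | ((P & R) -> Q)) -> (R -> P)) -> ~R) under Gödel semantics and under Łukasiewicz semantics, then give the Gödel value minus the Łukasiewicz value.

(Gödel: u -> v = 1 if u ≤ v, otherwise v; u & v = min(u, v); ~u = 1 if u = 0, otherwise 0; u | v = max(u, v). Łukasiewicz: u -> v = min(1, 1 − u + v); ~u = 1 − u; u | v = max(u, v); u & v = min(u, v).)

Gödel evaluation:
  (P & R) = min(0.89, 0.97) = 0.89
  ((P & R) -> Q): 0.89 > 0.04, so result = 0.04
  (Q | ((P & R) -> Q)) = max(0.04, 0.04) = 0.04
  (R -> P): 0.97 > 0.89, so result = 0.89
  ((Q | ((P & R) -> Q)) -> (R -> P)): 0.04 ≤ 0.89, so result = 1
  ~R: Gödel ¬ of 0.97 = 0 (operand ≠ 0)
  (((Q | ((P & R) -> Q)) -> (R -> P)) -> ~R): 1 > 0, so result = 0
  Gödel value = 0
Łukasiewicz evaluation:
  (P & R) = min(0.89, 0.97) = 0.89
  ((P & R) -> Q): min(1, 1 − 0.89 + 0.04) = 0.15
  (Q | ((P & R) -> Q)) = max(0.04, 0.15) = 0.15
  (R -> P): min(1, 1 − 0.97 + 0.89) = 0.92
  ((Q | ((P & R) -> Q)) -> (R -> P)): min(1, 1 − 0.15 + 0.92) = 1
  ~R: Łukasiewicz ¬ gives 1 − 0.97 = 0.03
  (((Q | ((P & R) -> Q)) -> (R -> P)) -> ~R): min(1, 1 − 1 + 0.03) = 0.03
  Łukasiewicz value = 0.03
Difference: 0 − 0.03 = -0.03

-0.03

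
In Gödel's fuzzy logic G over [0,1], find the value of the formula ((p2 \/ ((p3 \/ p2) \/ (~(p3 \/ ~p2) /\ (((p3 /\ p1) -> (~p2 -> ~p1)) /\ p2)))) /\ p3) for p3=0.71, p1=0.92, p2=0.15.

0.71

(p3 \/ p2) = max(0.71, 0.15) = 0.71
~p2: Gödel ¬ of 0.15 = 0 (operand ≠ 0)
(p3 \/ ~p2) = max(0.71, 0) = 0.71
~(p3 \/ ~p2): Gödel ¬ of 0.71 = 0 (operand ≠ 0)
(p3 /\ p1) = min(0.71, 0.92) = 0.71
~p2: Gödel ¬ of 0.15 = 0 (operand ≠ 0)
~p1: Gödel ¬ of 0.92 = 0 (operand ≠ 0)
(~p2 -> ~p1): 0 ≤ 0, so result = 1
((p3 /\ p1) -> (~p2 -> ~p1)): 0.71 ≤ 1, so result = 1
(((p3 /\ p1) -> (~p2 -> ~p1)) /\ p2) = min(1, 0.15) = 0.15
(~(p3 \/ ~p2) /\ (((p3 /\ p1) -> (~p2 -> ~p1)) /\ p2)) = min(0, 0.15) = 0
((p3 \/ p2) \/ (~(p3 \/ ~p2) /\ (((p3 /\ p1) -> (~p2 -> ~p1)) /\ p2))) = max(0.71, 0) = 0.71
(p2 \/ ((p3 \/ p2) \/ (~(p3 \/ ~p2) /\ (((p3 /\ p1) -> (~p2 -> ~p1)) /\ p2)))) = max(0.15, 0.71) = 0.71
((p2 \/ ((p3 \/ p2) \/ (~(p3 \/ ~p2) /\ (((p3 /\ p1) -> (~p2 -> ~p1)) /\ p2)))) /\ p3) = min(0.71, 0.71) = 0.71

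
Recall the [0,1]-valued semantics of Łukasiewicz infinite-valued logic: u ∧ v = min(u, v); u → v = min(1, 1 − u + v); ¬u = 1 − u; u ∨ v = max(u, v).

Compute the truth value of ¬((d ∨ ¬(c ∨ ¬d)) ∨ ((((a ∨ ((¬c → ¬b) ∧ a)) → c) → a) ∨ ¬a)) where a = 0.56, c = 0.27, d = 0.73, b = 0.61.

0.15

¬d: Łukasiewicz ¬ gives 1 − 0.73 = 0.27
(c ∨ ¬d) = max(0.27, 0.27) = 0.27
¬(c ∨ ¬d): Łukasiewicz ¬ gives 1 − 0.27 = 0.73
(d ∨ ¬(c ∨ ¬d)) = max(0.73, 0.73) = 0.73
¬c: Łukasiewicz ¬ gives 1 − 0.27 = 0.73
¬b: Łukasiewicz ¬ gives 1 − 0.61 = 0.39
(¬c → ¬b): min(1, 1 − 0.73 + 0.39) = 0.66
((¬c → ¬b) ∧ a) = min(0.66, 0.56) = 0.56
(a ∨ ((¬c → ¬b) ∧ a)) = max(0.56, 0.56) = 0.56
((a ∨ ((¬c → ¬b) ∧ a)) → c): min(1, 1 − 0.56 + 0.27) = 0.71
(((a ∨ ((¬c → ¬b) ∧ a)) → c) → a): min(1, 1 − 0.71 + 0.56) = 0.85
¬a: Łukasiewicz ¬ gives 1 − 0.56 = 0.44
((((a ∨ ((¬c → ¬b) ∧ a)) → c) → a) ∨ ¬a) = max(0.85, 0.44) = 0.85
((d ∨ ¬(c ∨ ¬d)) ∨ ((((a ∨ ((¬c → ¬b) ∧ a)) → c) → a) ∨ ¬a)) = max(0.73, 0.85) = 0.85
¬((d ∨ ¬(c ∨ ¬d)) ∨ ((((a ∨ ((¬c → ¬b) ∧ a)) → c) → a) ∨ ¬a)): Łukasiewicz ¬ gives 1 − 0.85 = 0.15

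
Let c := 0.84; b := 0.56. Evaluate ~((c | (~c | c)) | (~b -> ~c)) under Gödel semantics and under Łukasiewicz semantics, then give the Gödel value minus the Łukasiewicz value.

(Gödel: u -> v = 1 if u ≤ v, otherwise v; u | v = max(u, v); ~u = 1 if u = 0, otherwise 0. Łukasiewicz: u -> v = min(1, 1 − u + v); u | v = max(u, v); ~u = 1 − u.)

Gödel evaluation:
  ~c: Gödel ¬ of 0.84 = 0 (operand ≠ 0)
  (~c | c) = max(0, 0.84) = 0.84
  (c | (~c | c)) = max(0.84, 0.84) = 0.84
  ~b: Gödel ¬ of 0.56 = 0 (operand ≠ 0)
  ~c: Gödel ¬ of 0.84 = 0 (operand ≠ 0)
  (~b -> ~c): 0 ≤ 0, so result = 1
  ((c | (~c | c)) | (~b -> ~c)) = max(0.84, 1) = 1
  ~((c | (~c | c)) | (~b -> ~c)): Gödel ¬ of 1 = 0 (operand ≠ 0)
  Gödel value = 0
Łukasiewicz evaluation:
  ~c: Łukasiewicz ¬ gives 1 − 0.84 = 0.16
  (~c | c) = max(0.16, 0.84) = 0.84
  (c | (~c | c)) = max(0.84, 0.84) = 0.84
  ~b: Łukasiewicz ¬ gives 1 − 0.56 = 0.44
  ~c: Łukasiewicz ¬ gives 1 − 0.84 = 0.16
  (~b -> ~c): min(1, 1 − 0.44 + 0.16) = 0.72
  ((c | (~c | c)) | (~b -> ~c)) = max(0.84, 0.72) = 0.84
  ~((c | (~c | c)) | (~b -> ~c)): Łukasiewicz ¬ gives 1 − 0.84 = 0.16
  Łukasiewicz value = 0.16
Difference: 0 − 0.16 = -0.16

-0.16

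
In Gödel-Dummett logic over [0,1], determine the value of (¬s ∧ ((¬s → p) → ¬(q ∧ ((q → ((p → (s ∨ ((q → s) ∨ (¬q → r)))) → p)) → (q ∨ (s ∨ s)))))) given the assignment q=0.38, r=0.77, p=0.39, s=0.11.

0.00

¬s: Gödel ¬ of 0.11 = 0 (operand ≠ 0)
¬s: Gödel ¬ of 0.11 = 0 (operand ≠ 0)
(¬s → p): 0 ≤ 0.39, so result = 1
(q → s): 0.38 > 0.11, so result = 0.11
¬q: Gödel ¬ of 0.38 = 0 (operand ≠ 0)
(¬q → r): 0 ≤ 0.77, so result = 1
((q → s) ∨ (¬q → r)) = max(0.11, 1) = 1
(s ∨ ((q → s) ∨ (¬q → r))) = max(0.11, 1) = 1
(p → (s ∨ ((q → s) ∨ (¬q → r)))): 0.39 ≤ 1, so result = 1
((p → (s ∨ ((q → s) ∨ (¬q → r)))) → p): 1 > 0.39, so result = 0.39
(q → ((p → (s ∨ ((q → s) ∨ (¬q → r)))) → p)): 0.38 ≤ 0.39, so result = 1
(s ∨ s) = max(0.11, 0.11) = 0.11
(q ∨ (s ∨ s)) = max(0.38, 0.11) = 0.38
((q → ((p → (s ∨ ((q → s) ∨ (¬q → r)))) → p)) → (q ∨ (s ∨ s))): 1 > 0.38, so result = 0.38
(q ∧ ((q → ((p → (s ∨ ((q → s) ∨ (¬q → r)))) → p)) → (q ∨ (s ∨ s)))) = min(0.38, 0.38) = 0.38
¬(q ∧ ((q → ((p → (s ∨ ((q → s) ∨ (¬q → r)))) → p)) → (q ∨ (s ∨ s)))): Gödel ¬ of 0.38 = 0 (operand ≠ 0)
((¬s → p) → ¬(q ∧ ((q → ((p → (s ∨ ((q → s) ∨ (¬q → r)))) → p)) → (q ∨ (s ∨ s))))): 1 > 0, so result = 0
(¬s ∧ ((¬s → p) → ¬(q ∧ ((q → ((p → (s ∨ ((q → s) ∨ (¬q → r)))) → p)) → (q ∨ (s ∨ s)))))) = min(0, 0) = 0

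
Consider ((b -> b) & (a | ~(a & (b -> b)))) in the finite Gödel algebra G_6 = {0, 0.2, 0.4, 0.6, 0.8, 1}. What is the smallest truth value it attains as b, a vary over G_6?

The minimum is attained at b = 0, a = 0.2:
  (b -> b): 0 ≤ 0, so result = 1
  (b -> b): 0 ≤ 0, so result = 1
  (a & (b -> b)) = min(0.2, 1) = 0.2
  ~(a & (b -> b)): Gödel ¬ of 0.2 = 0 (operand ≠ 0)
  (a | ~(a & (b -> b))) = max(0.2, 0) = 0.2
  ((b -> b) & (a | ~(a & (b -> b)))) = min(1, 0.2) = 0.2
Checking all 36 assignments confirms none give a value below 0.20.

0.20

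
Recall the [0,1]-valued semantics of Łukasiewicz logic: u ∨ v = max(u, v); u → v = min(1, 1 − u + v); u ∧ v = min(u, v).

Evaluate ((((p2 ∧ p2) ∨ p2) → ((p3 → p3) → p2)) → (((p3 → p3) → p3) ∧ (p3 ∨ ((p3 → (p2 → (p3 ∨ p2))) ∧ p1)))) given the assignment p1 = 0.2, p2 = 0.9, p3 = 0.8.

0.80

(p2 ∧ p2) = min(0.9, 0.9) = 0.9
((p2 ∧ p2) ∨ p2) = max(0.9, 0.9) = 0.9
(p3 → p3): min(1, 1 − 0.8 + 0.8) = 1
((p3 → p3) → p2): min(1, 1 − 1 + 0.9) = 0.9
(((p2 ∧ p2) ∨ p2) → ((p3 → p3) → p2)): min(1, 1 − 0.9 + 0.9) = 1
(p3 → p3): min(1, 1 − 0.8 + 0.8) = 1
((p3 → p3) → p3): min(1, 1 − 1 + 0.8) = 0.8
(p3 ∨ p2) = max(0.8, 0.9) = 0.9
(p2 → (p3 ∨ p2)): min(1, 1 − 0.9 + 0.9) = 1
(p3 → (p2 → (p3 ∨ p2))): min(1, 1 − 0.8 + 1) = 1
((p3 → (p2 → (p3 ∨ p2))) ∧ p1) = min(1, 0.2) = 0.2
(p3 ∨ ((p3 → (p2 → (p3 ∨ p2))) ∧ p1)) = max(0.8, 0.2) = 0.8
(((p3 → p3) → p3) ∧ (p3 ∨ ((p3 → (p2 → (p3 ∨ p2))) ∧ p1))) = min(0.8, 0.8) = 0.8
((((p2 ∧ p2) ∨ p2) → ((p3 → p3) → p2)) → (((p3 → p3) → p3) ∧ (p3 ∨ ((p3 → (p2 → (p3 ∨ p2))) ∧ p1)))): min(1, 1 − 1 + 0.8) = 0.8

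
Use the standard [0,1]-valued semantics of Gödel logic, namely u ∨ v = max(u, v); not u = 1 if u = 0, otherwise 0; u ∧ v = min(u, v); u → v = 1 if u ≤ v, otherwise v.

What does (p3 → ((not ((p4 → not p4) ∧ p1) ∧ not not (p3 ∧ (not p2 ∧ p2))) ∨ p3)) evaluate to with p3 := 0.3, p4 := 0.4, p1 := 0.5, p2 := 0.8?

1.00

not p4: Gödel ¬ of 0.4 = 0 (operand ≠ 0)
(p4 → not p4): 0.4 > 0, so result = 0
((p4 → not p4) ∧ p1) = min(0, 0.5) = 0
not ((p4 → not p4) ∧ p1): Gödel ¬ of 0 = 1 (operand is 0)
not p2: Gödel ¬ of 0.8 = 0 (operand ≠ 0)
(not p2 ∧ p2) = min(0, 0.8) = 0
(p3 ∧ (not p2 ∧ p2)) = min(0.3, 0) = 0
not (p3 ∧ (not p2 ∧ p2)): Gödel ¬ of 0 = 1 (operand is 0)
not not (p3 ∧ (not p2 ∧ p2)): Gödel ¬ of 1 = 0 (operand ≠ 0)
(not ((p4 → not p4) ∧ p1) ∧ not not (p3 ∧ (not p2 ∧ p2))) = min(1, 0) = 0
((not ((p4 → not p4) ∧ p1) ∧ not not (p3 ∧ (not p2 ∧ p2))) ∨ p3) = max(0, 0.3) = 0.3
(p3 → ((not ((p4 → not p4) ∧ p1) ∧ not not (p3 ∧ (not p2 ∧ p2))) ∨ p3)): 0.3 ≤ 0.3, so result = 1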